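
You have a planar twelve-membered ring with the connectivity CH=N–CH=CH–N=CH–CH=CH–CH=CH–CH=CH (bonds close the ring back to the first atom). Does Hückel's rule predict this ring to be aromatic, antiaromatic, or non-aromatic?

The p orbitals form a continuous loop: every atom in a ring double bond is sp² and brings one electron to the p orbital; each =N– nitrogen is pyridine-type (lone pair in the sp² plane, one electron in the p orbital). The ring is fully conjugated.
Adding the contributions, 6 × 2 = 12 from the 6 double-bond units.
With 12 = 4·3 π electrons, Hückel's rule classifies the planar ring as antiaromatic.

Antiaromatic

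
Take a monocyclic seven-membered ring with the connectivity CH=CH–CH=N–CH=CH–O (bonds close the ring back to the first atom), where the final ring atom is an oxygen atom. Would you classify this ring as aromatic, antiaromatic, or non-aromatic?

Check conjugation: the double-bond atoms are sp², each contributing one p electron; the doubly-bonded nitrogens are pyridine-type — their lone pairs lie in the ring plane, leaving one electron in the p orbital; the oxygen donates one lone pair from its p orbital — every position has a p orbital, so the cyclic π system is continuous.
Tallying contributions gives 3 × 2 = 6 from the double-bond units + 2 from the O atom = 8.
With 8 = 4·2 π electrons, Hückel's rule classifies the planar ring as antiaromatic.

Antiaromatic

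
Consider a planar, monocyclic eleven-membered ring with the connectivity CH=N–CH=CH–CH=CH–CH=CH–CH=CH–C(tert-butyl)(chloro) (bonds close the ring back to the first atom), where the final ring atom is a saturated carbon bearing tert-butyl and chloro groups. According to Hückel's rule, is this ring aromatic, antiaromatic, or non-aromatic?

Non-aromatic

Because that saturated carbon is sp³ and has no p orbital in the ring π system at the C(tert-butyl)(chloro) position, the π system cannot extend all the way around the ring.
Broken conjugation rules out both aromaticity and antiaromaticity.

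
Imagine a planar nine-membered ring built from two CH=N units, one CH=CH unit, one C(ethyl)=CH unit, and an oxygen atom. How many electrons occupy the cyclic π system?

Every ring atom contributes a p orbital perpendicular to the ring (the double-bond atoms are sp², each contributing one p electron; each =N– nitrogen is pyridine-type (lone pair in the sp² plane, one electron in the p orbital); the oxygen donates one lone pair from its p orbital), so the π system is cyclic and fully conjugated.
π-electron count: 4 × 2 = 8 from the double-bond units + 2 from the O atom = 10.

10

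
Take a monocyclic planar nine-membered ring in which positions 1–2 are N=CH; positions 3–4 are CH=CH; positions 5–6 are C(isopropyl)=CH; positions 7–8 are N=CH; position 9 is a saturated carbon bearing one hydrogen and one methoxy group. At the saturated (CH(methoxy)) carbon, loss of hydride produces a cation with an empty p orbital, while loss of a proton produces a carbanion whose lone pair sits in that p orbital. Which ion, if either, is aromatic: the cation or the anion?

The anion

Both ions have a continuous loop of p orbitals — each ring atom is sp².
Cation: 4 × 2 + 0 = 8 π electrons → 4(2), antiaromatic.
Anion: 4 × 2 + 2 = 10 π electrons → 4(2)+2, aromatic.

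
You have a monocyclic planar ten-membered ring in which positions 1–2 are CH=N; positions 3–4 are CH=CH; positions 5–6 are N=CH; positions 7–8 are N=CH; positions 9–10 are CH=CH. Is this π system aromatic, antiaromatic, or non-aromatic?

Aromatic

The p orbitals form a continuous loop: each doubly-bonded ring atom is sp² with one p-orbital electron; each =N– nitrogen is pyridine-type (lone pair in the sp² plane, one electron in the p orbital). The ring is fully conjugated.
Tallying contributions gives 5 × 2 = 10 from the 5 double-bond units.
With 10 π electrons (n = 2), the Hückel 4n+2 condition holds.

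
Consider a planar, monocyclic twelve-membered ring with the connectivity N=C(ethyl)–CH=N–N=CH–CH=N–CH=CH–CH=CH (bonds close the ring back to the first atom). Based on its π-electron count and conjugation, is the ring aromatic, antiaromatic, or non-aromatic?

Antiaromatic

Every ring atom contributes a p orbital perpendicular to the ring (every atom in a ring double bond is sp² and brings one electron to the p orbital; each sp² =N– keeps its lone pair in-plane and puts one electron into the π system), so the π system is cyclic and fully conjugated.
Adding the contributions, 6 × 2 = 12 from the 6 double-bond units.
With 12 = 4·3 π electrons, Hückel's rule classifies the planar ring as antiaromatic.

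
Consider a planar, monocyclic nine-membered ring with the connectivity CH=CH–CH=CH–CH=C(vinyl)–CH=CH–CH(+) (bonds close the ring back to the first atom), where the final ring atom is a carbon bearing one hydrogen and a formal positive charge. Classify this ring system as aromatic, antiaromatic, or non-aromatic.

Antiaromatic

Check conjugation: every atom in a ring double bond is sp² and brings one electron to the p orbital; the carbocation has an empty p orbital — every position has a p orbital, so the cyclic π system is continuous.
Counting π electrons: 4 × 2 = 8 from the double-bond units + 0 from the CH(+) atom = 8.
8 = 4(2); a planar, fully conjugated 4n system is antiaromatic.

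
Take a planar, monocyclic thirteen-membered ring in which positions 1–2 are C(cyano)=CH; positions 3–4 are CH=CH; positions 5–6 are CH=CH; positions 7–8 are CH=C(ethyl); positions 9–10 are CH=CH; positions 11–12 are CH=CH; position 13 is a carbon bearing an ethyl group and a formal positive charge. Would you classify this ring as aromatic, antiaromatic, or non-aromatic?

Antiaromatic

Check conjugation: the double-bond atoms are sp², each contributing one p electron; the carbocation has an empty p orbital — every position has a p orbital, so the cyclic π system is continuous.
Counting π electrons: 6 × 2 = 12 from the double-bond units + 0 from the C(ethyl)(+) atom = 12.
12 is a 4n count (n = 3), so the planar conjugated ring is antiaromatic.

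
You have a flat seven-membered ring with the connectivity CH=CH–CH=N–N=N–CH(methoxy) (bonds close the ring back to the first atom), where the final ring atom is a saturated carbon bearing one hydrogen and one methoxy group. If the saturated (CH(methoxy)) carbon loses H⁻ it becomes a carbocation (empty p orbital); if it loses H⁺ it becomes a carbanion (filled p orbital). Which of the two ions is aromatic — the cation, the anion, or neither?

The cation

In both ions every ring atom is sp² and contributes a p orbital, so both rings are fully conjugated.
Cation: 3 × 2 + 0 = 6 π electrons → 4(1)+2, aromatic.
Anion: 3 × 2 + 2 = 8 π electrons → 4(2), antiaromatic.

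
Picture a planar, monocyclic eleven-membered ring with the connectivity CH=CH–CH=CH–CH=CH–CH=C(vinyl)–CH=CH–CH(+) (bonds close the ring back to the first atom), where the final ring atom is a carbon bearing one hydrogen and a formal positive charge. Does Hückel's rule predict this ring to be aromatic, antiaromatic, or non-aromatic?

Aromatic

Check conjugation: each doubly-bonded ring atom is sp² with one p-orbital electron; the carbocation has an empty p orbital — every position has a p orbital, so the cyclic π system is continuous.
Adding the contributions, 5 × 2 = 10 from the double-bond units + 0 from the CH(+) atom = 10.
10 = 4(2) + 2, which satisfies Hückel's 4n+2 rule.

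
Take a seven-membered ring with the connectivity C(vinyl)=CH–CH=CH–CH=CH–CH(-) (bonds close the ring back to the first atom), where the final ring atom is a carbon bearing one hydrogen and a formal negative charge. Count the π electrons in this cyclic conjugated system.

8

Every ring atom contributes a p orbital perpendicular to the ring (each doubly-bonded ring atom is sp² with one p-orbital electron; the carbanion's lone pair occupies the p orbital), so the π system is cyclic and fully conjugated.
Adding the contributions, 3 × 2 = 6 from the double-bond units + 2 from the CH(-) atom = 8.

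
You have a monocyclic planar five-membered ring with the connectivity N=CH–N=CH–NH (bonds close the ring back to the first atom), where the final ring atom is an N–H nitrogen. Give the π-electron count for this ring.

Every ring atom contributes a p orbital perpendicular to the ring (every atom in a ring double bond is sp² and brings one electron to the p orbital; each sp² =N– keeps its lone pair in-plane and puts one electron into the π system; the pyrrole-type nitrogen donates its lone pair from the p orbital), so the π system is cyclic and fully conjugated.
π-electron count: 2 × 2 = 4 from the double-bond units + 2 from the NH atom = 6.

6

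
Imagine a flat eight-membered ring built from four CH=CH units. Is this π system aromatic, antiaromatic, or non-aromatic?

Antiaromatic

All ring atoms are sp² and supply a p orbital to the ring (every atom in a ring double bond is sp² and brings one electron to the p orbital); the conjugation is uninterrupted.
Tallying contributions gives 4 × 2 = 8 from the 4 double-bond units.
With 8 = 4·2 π electrons, Hückel's rule classifies the planar ring as antiaromatic.
(This ring is cyclooctatetraene.)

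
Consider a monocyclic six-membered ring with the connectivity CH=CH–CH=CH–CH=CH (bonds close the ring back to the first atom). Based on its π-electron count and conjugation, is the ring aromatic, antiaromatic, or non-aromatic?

The p orbitals form a continuous loop: every atom in a ring double bond is sp² and brings one electron to the p orbital. The ring is fully conjugated.
Counting π electrons: 3 × 2 = 6 from the 3 double-bond units.
That gives a 4n+2 count (6, n = 1).
(The species described is benzene.)

Aromatic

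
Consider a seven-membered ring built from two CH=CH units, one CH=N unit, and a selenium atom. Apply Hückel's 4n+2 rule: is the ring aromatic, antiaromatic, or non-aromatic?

Every ring atom contributes a p orbital perpendicular to the ring (every atom in a ring double bond is sp² and brings one electron to the p orbital; the doubly-bonded nitrogens are pyridine-type — their lone pairs lie in the ring plane, leaving one electron in the p orbital; the selenium donates one lone pair from its p orbital), so the π system is cyclic and fully conjugated.
Counting π electrons: 3 × 2 = 6 from the double-bond units + 2 from the Se atom = 8.
A 4n π count (8, n = 2) in a planar conjugated ring means antiaromatic.

Antiaromatic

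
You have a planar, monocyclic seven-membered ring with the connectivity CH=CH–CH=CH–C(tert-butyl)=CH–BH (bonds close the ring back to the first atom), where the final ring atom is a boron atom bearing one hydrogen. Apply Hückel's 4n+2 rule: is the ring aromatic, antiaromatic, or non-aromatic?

Aromatic

All ring atoms are sp² and supply a p orbital to the ring (the double-bond atoms are sp², each contributing one p electron; the boron has an empty p orbital); the conjugation is uninterrupted.
Adding the contributions, 3 × 2 = 6 from the double-bond units + 0 from the BH atom = 6.
That gives a 4n+2 count (6, n = 1).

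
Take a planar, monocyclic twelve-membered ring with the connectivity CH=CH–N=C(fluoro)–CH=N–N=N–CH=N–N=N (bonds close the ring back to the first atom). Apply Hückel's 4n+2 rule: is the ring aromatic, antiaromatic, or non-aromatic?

All ring atoms are sp² and supply a p orbital to the ring (every atom in a ring double bond is sp² and brings one electron to the p orbital; each sp² =N– keeps its lone pair in-plane and puts one electron into the π system); the conjugation is uninterrupted.
Adding the contributions, 6 × 2 = 12 from the 6 double-bond units.
12 is a 4n count (n = 3), so the planar conjugated ring is antiaromatic.

Antiaromatic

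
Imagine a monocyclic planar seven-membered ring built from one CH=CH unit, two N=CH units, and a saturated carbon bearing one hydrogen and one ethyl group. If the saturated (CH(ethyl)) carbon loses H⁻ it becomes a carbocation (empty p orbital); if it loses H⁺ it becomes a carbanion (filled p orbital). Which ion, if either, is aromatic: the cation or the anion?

The cation

Both ions have a continuous loop of p orbitals — each ring atom is sp².
Cation: 3 × 2 + 0 = 6 π electrons → 4(1)+2, aromatic.
Anion: 3 × 2 + 2 = 8 π electrons → 4(2), antiaromatic.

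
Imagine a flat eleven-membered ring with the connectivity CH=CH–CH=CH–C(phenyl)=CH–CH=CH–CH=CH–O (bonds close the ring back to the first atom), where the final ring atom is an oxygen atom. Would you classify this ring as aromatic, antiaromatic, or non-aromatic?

Check conjugation: every atom in a ring double bond is sp² and brings one electron to the p orbital; the oxygen donates one lone pair from its p orbital — every position has a p orbital, so the cyclic π system is continuous.
π-electron count: 5 × 2 = 10 from the double-bond units + 2 from the O atom = 12.
12 = 4(3); a planar, fully conjugated 4n system is antiaromatic.

Antiaromatic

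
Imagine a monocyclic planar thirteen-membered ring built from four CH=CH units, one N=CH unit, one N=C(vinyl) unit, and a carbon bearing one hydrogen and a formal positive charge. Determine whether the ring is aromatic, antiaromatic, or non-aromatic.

Antiaromatic

Check conjugation: each doubly-bonded ring atom is sp² with one p-orbital electron; the doubly-bonded nitrogens are pyridine-type — their lone pairs lie in the ring plane, leaving one electron in the p orbital; the carbocation has an empty p orbital — every position has a p orbital, so the cyclic π system is continuous.
Counting π electrons: 6 × 2 = 12 from the double-bond units + 0 from the CH(+) atom = 12.
With 12 = 4·3 π electrons, Hückel's rule classifies the planar ring as antiaromatic.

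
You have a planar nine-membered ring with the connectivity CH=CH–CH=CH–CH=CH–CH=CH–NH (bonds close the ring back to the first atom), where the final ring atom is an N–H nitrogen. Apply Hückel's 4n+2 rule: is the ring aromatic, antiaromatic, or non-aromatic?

Aromatic

Every ring atom contributes a p orbital perpendicular to the ring (the double-bond atoms are sp², each contributing one p electron; the pyrrole-type nitrogen donates its lone pair from the p orbital), so the π system is cyclic and fully conjugated.
Adding the contributions, 4 × 2 = 8 from the double-bond units + 2 from the NH atom = 10.
10 = 4(2) + 2, which satisfies Hückel's 4n+2 rule.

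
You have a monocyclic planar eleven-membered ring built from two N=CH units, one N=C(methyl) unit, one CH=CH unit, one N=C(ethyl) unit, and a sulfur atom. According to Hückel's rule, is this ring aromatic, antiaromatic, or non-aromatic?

Antiaromatic

The p orbitals form a continuous loop: every atom in a ring double bond is sp² and brings one electron to the p orbital; each =N– nitrogen is pyridine-type (lone pair in the sp² plane, one electron in the p orbital); the sulfur donates one lone pair from its p orbital. The ring is fully conjugated.
Adding the contributions, 5 × 2 = 10 from the double-bond units + 2 from the S atom = 12.
12 is a 4n count (n = 3), so the planar conjugated ring is antiaromatic.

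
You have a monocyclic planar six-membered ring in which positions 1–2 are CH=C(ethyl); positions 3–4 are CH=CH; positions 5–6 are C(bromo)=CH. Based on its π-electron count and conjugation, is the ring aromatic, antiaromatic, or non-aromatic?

Check conjugation: the double-bond atoms are sp², each contributing one p electron — every position has a p orbital, so the cyclic π system is continuous.
Adding the contributions, 3 × 2 = 6 from the 3 double-bond units.
6 = 4(1) + 2, which satisfies Hückel's 4n+2 rule.

Aromatic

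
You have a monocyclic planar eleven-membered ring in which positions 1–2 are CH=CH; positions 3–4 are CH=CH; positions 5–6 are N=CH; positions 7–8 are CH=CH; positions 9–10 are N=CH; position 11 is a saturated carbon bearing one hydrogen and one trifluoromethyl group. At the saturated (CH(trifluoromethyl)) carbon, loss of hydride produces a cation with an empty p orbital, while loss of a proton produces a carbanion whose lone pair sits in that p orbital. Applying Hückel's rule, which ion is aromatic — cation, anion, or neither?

Both ions have a continuous loop of p orbitals — each ring atom is sp².
Cation: 5 × 2 + 0 = 10 π electrons → 4(2)+2, aromatic.
Anion: 5 × 2 + 2 = 12 π electrons → 4(3), antiaromatic.

The cation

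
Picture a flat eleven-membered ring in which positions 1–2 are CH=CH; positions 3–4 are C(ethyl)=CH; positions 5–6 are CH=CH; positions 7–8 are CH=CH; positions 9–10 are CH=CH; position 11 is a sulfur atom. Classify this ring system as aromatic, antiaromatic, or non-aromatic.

All ring atoms are sp² and supply a p orbital to the ring (each doubly-bonded ring atom is sp² with one p-orbital electron; the sulfur donates one lone pair from its p orbital); the conjugation is uninterrupted.
π-electron count: 5 × 2 = 10 from the double-bond units + 2 from the S atom = 12.
12 = 4(3); a planar, fully conjugated 4n system is antiaromatic.

Antiaromatic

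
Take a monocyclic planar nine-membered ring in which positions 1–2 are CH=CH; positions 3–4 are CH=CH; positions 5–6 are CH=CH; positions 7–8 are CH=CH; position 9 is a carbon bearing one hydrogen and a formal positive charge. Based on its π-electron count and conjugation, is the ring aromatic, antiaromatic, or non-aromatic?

The p orbitals form a continuous loop: the double-bond atoms are sp², each contributing one p electron; the carbocation has an empty p orbital. The ring is fully conjugated.
Adding the contributions, 4 × 2 = 8 from the double-bond units + 0 from the CH(+) atom = 8.
With 8 = 4·2 π electrons, Hückel's rule classifies the planar ring as antiaromatic.

Antiaromatic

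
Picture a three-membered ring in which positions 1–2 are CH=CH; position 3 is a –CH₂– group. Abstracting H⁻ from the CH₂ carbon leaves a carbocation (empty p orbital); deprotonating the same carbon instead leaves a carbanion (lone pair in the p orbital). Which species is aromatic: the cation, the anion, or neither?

The cation

Once that carbon is sp², every ring atom has a p orbital and both ions are fully conjugated.
Cation: 1 × 2 + 0 = 2 π electrons → 4(0)+2, aromatic.
Anion: 1 × 2 + 2 = 4 π electrons → 4(1), antiaromatic.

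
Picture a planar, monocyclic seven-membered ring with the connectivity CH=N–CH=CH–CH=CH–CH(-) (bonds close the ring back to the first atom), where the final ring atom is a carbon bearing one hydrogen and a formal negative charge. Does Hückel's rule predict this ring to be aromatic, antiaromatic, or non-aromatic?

Antiaromatic

All ring atoms are sp² and supply a p orbital to the ring (every atom in a ring double bond is sp² and brings one electron to the p orbital; the doubly-bonded nitrogens are pyridine-type — their lone pairs lie in the ring plane, leaving one electron in the p orbital; the carbanion's lone pair occupies the p orbital); the conjugation is uninterrupted.
Tallying contributions gives 3 × 2 = 6 from the double-bond units + 2 from the CH(-) atom = 8.
A 4n π count (8, n = 2) in a planar conjugated ring means antiaromatic.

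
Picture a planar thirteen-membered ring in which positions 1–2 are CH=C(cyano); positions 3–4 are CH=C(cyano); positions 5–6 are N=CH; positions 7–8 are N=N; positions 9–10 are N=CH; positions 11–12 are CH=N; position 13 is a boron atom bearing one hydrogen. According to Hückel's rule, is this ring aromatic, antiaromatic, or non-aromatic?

Antiaromatic

All ring atoms are sp² and supply a p orbital to the ring (each doubly-bonded ring atom is sp² with one p-orbital electron; each =N– nitrogen is pyridine-type (lone pair in the sp² plane, one electron in the p orbital); the boron has an empty p orbital); the conjugation is uninterrupted.
π-electron count: 6 × 2 = 12 from the double-bond units + 0 from the BH atom = 12.
With 12 = 4·3 π electrons, Hückel's rule classifies the planar ring as antiaromatic.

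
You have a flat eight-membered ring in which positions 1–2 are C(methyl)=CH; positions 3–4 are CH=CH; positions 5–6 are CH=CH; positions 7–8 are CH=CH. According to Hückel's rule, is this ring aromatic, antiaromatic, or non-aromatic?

Check conjugation: every atom in a ring double bond is sp² and brings one electron to the p orbital — every position has a p orbital, so the cyclic π system is continuous.
Adding the contributions, 4 × 2 = 8 from the 4 double-bond units.
8 is a 4n count (n = 2), so the planar conjugated ring is antiaromatic.

Antiaromatic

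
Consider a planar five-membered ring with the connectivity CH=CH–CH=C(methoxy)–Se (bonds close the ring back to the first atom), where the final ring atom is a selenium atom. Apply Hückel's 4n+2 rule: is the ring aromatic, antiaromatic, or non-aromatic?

All ring atoms are sp² and supply a p orbital to the ring (the double-bond atoms are sp², each contributing one p electron; the selenium donates one lone pair from its p orbital); the conjugation is uninterrupted.
Counting π electrons: 2 × 2 = 4 from the double-bond units + 2 from the Se atom = 6.
That gives a 4n+2 count (6, n = 1).

Aromatic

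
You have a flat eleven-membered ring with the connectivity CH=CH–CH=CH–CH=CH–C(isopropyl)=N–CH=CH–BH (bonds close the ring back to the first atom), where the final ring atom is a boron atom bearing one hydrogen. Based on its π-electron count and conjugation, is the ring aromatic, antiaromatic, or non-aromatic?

Aromatic

All ring atoms are sp² and supply a p orbital to the ring (every atom in a ring double bond is sp² and brings one electron to the p orbital; the doubly-bonded nitrogens are pyridine-type — their lone pairs lie in the ring plane, leaving one electron in the p orbital; the boron has an empty p orbital); the conjugation is uninterrupted.
Tallying contributions gives 5 × 2 = 10 from the double-bond units + 0 from the BH atom = 10.
Since 10 = 4·2 + 2, the ring meets the 4n+2 criterion.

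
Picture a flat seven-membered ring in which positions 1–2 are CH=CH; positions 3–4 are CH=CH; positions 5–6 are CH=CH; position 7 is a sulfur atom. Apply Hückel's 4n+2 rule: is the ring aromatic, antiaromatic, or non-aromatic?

Antiaromatic

Every ring atom contributes a p orbital perpendicular to the ring (every atom in a ring double bond is sp² and brings one electron to the p orbital; the sulfur donates one lone pair from its p orbital), so the π system is cyclic and fully conjugated.
Adding the contributions, 3 × 2 = 6 from the double-bond units + 2 from the S atom = 8.
A 4n π count (8, n = 2) in a planar conjugated ring means antiaromatic.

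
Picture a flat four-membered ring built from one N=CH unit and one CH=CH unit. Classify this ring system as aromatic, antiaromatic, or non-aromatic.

Antiaromatic

The p orbitals form a continuous loop: every atom in a ring double bond is sp² and brings one electron to the p orbital; each =N– nitrogen is pyridine-type (lone pair in the sp² plane, one electron in the p orbital). The ring is fully conjugated.
Tallying contributions gives 2 × 2 = 4 from the 2 double-bond units.
A 4n π count (4, n = 1) in a planar conjugated ring means antiaromatic.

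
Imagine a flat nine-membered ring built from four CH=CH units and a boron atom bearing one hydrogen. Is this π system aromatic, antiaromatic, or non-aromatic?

Every ring atom contributes a p orbital perpendicular to the ring (every atom in a ring double bond is sp² and brings one electron to the p orbital; the boron has an empty p orbital), so the π system is cyclic and fully conjugated.
Tallying contributions gives 4 × 2 = 8 from the double-bond units + 0 from the BH atom = 8.
A 4n π count (8, n = 2) in a planar conjugated ring means antiaromatic.

Antiaromatic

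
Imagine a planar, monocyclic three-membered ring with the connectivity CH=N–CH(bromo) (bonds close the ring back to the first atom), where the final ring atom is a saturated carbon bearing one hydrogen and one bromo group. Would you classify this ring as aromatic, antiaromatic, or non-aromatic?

Non-aromatic

At the CH(bromo) position, that saturated carbon is sp³ and has no p orbital in the ring π system; the ring's p-orbital overlap is broken there.
A ring that is not fully conjugated cannot be aromatic or antiaromatic regardless of its π-electron count.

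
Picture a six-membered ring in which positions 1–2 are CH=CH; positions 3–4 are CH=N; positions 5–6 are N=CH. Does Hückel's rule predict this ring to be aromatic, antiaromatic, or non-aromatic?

Aromatic

Every ring atom contributes a p orbital perpendicular to the ring (every atom in a ring double bond is sp² and brings one electron to the p orbital; each sp² =N– keeps its lone pair in-plane and puts one electron into the π system), so the π system is cyclic and fully conjugated.
π-electron count: 3 × 2 = 6 from the 3 double-bond units.
6 = 4(1) + 2, which satisfies Hückel's 4n+2 rule.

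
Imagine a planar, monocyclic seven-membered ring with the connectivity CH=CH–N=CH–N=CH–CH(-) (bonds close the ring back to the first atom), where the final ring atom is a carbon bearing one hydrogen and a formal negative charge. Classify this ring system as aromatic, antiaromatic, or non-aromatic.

Every ring atom contributes a p orbital perpendicular to the ring (the double-bond atoms are sp², each contributing one p electron; each =N– nitrogen is pyridine-type (lone pair in the sp² plane, one electron in the p orbital); the carbanion's lone pair occupies the p orbital), so the π system is cyclic and fully conjugated.
Counting π electrons: 3 × 2 = 6 from the double-bond units + 2 from the CH(-) atom = 8.
8 is a 4n count (n = 2), so the planar conjugated ring is antiaromatic.

Antiaromatic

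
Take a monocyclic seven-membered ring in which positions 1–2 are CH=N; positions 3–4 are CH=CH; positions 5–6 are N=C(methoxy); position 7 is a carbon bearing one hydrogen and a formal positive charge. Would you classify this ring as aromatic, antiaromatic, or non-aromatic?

Every ring atom contributes a p orbital perpendicular to the ring (the double-bond atoms are sp², each contributing one p electron; each sp² =N– keeps its lone pair in-plane and puts one electron into the π system; the carbocation has an empty p orbital), so the π system is cyclic and fully conjugated.
Counting π electrons: 3 × 2 = 6 from the double-bond units + 0 from the CH(+) atom = 6.
That gives a 4n+2 count (6, n = 1).

Aromatic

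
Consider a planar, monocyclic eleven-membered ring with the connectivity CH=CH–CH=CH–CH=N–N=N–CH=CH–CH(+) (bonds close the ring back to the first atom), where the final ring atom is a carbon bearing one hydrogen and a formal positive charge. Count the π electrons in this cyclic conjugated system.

Every ring atom contributes a p orbital perpendicular to the ring (every atom in a ring double bond is sp² and brings one electron to the p orbital; each =N– nitrogen is pyridine-type (lone pair in the sp² plane, one electron in the p orbital); the carbocation has an empty p orbital), so the π system is cyclic and fully conjugated.
π-electron count: 5 × 2 = 10 from the double-bond units + 0 from the CH(+) atom = 10.

10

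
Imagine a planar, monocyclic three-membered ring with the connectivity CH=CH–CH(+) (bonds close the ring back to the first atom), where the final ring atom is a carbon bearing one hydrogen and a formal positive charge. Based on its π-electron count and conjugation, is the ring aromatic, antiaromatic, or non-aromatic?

Aromatic

Check conjugation: each doubly-bonded ring atom is sp² with one p-orbital electron; the carbocation has an empty p orbital — every position has a p orbital, so the cyclic π system is continuous.
Counting π electrons: 1 × 2 = 2 from the double-bond unit + 0 from the CH(+) atom = 2.
2 = 4(0) + 2, which satisfies Hückel's 4n+2 rule.
(This ring is the cyclopropenyl cation.)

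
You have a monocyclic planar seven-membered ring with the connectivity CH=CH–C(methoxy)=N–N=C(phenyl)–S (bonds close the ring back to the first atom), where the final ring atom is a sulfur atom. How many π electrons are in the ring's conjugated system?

Check conjugation: the double-bond atoms are sp², each contributing one p electron; each =N– nitrogen is pyridine-type (lone pair in the sp² plane, one electron in the p orbital); the sulfur donates one lone pair from its p orbital — every position has a p orbital, so the cyclic π system is continuous.
Adding the contributions, 3 × 2 = 6 from the double-bond units + 2 from the S atom = 8.

8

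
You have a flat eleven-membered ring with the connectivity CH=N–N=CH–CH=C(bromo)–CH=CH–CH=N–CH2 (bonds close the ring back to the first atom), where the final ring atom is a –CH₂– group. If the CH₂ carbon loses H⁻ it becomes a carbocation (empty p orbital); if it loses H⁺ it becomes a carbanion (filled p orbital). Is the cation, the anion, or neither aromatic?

Once that carbon is sp², every ring atom has a p orbital and both ions are fully conjugated.
Cation: 5 × 2 + 0 = 10 π electrons → 4(2)+2, aromatic.
Anion: 5 × 2 + 2 = 12 π electrons → 4(3), antiaromatic.

The cation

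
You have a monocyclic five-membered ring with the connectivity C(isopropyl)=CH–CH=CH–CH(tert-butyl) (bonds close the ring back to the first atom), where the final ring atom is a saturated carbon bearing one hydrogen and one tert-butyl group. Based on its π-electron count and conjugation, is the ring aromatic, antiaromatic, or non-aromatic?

The CH(tert-butyl) position has four σ bonds — that saturated carbon is sp³ and has no p orbital in the ring π system — so the cyclic conjugation is interrupted.
A ring that is not fully conjugated cannot be aromatic or antiaromatic regardless of its π-electron count.

Non-aromatic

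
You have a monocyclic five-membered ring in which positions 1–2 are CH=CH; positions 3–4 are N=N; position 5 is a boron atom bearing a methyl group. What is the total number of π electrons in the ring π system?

The p orbitals form a continuous loop: each doubly-bonded ring atom is sp² with one p-orbital electron; each sp² =N– keeps its lone pair in-plane and puts one electron into the π system; the boron has an empty p orbital. The ring is fully conjugated.
Counting π electrons: 2 × 2 = 4 from the double-bond units + 0 from the B(methyl) atom = 4.

4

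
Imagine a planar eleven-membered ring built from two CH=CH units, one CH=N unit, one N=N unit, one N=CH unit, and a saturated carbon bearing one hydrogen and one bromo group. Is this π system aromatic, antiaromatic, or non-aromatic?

Non-aromatic

The CH(bromo) carbon is saturated: that saturated carbon is sp³ and has no p orbital in the ring π system. Conjugation is not continuous around the ring.
Broken conjugation rules out both aromaticity and antiaromaticity.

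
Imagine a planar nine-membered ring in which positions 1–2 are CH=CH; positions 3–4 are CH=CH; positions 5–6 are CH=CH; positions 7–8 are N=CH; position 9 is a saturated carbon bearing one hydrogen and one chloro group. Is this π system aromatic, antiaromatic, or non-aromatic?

The CH(chloro) position has four σ bonds — that saturated carbon is sp³ and has no p orbital in the ring π system — so the cyclic conjugation is interrupted.
A ring that is not fully conjugated cannot be aromatic or antiaromatic regardless of its π-electron count.

Non-aromatic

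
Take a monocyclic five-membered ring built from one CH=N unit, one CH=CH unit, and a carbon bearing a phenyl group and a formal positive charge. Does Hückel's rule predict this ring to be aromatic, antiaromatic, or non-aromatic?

Antiaromatic

Every ring atom contributes a p orbital perpendicular to the ring (each doubly-bonded ring atom is sp² with one p-orbital electron; each =N– nitrogen is pyridine-type (lone pair in the sp² plane, one electron in the p orbital); the carbocation has an empty p orbital), so the π system is cyclic and fully conjugated.
Adding the contributions, 2 × 2 = 4 from the double-bond units + 0 from the C(phenyl)(+) atom = 4.
4 is a 4n count (n = 1), so the planar conjugated ring is antiaromatic.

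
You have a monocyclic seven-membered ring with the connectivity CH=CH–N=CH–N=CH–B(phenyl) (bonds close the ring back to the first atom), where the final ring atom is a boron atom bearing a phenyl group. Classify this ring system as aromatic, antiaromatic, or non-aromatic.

Every ring atom contributes a p orbital perpendicular to the ring (every atom in a ring double bond is sp² and brings one electron to the p orbital; each =N– nitrogen is pyridine-type (lone pair in the sp² plane, one electron in the p orbital); the boron has an empty p orbital), so the π system is cyclic and fully conjugated.
Adding the contributions, 3 × 2 = 6 from the double-bond units + 0 from the B(phenyl) atom = 6.
Since 6 = 4·1 + 2, the ring meets the 4n+2 criterion.

Aromatic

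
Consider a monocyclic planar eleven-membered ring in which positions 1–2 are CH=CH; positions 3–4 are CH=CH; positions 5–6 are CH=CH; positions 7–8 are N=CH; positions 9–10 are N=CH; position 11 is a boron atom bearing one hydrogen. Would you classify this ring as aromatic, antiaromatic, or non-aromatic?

Check conjugation: each doubly-bonded ring atom is sp² with one p-orbital electron; each sp² =N– keeps its lone pair in-plane and puts one electron into the π system; the boron has an empty p orbital — every position has a p orbital, so the cyclic π system is continuous.
π-electron count: 5 × 2 = 10 from the double-bond units + 0 from the BH atom = 10.
That gives a 4n+2 count (10, n = 2).

Aromatic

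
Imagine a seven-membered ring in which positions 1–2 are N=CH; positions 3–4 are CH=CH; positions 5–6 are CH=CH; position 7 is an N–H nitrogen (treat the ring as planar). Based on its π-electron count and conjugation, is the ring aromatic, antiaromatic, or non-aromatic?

Antiaromatic

All ring atoms are sp² and supply a p orbital to the ring (each doubly-bonded ring atom is sp² with one p-orbital electron; each sp² =N– keeps its lone pair in-plane and puts one electron into the π system; the pyrrole-type nitrogen donates its lone pair from the p orbital); the conjugation is uninterrupted.
π-electron count: 3 × 2 = 6 from the double-bond units + 2 from the NH atom = 8.
8 = 4(2); a planar, fully conjugated 4n system is antiaromatic.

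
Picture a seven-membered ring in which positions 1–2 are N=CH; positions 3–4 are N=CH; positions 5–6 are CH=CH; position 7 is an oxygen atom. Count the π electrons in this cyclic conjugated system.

8

The p orbitals form a continuous loop: the double-bond atoms are sp², each contributing one p electron; the doubly-bonded nitrogens are pyridine-type — their lone pairs lie in the ring plane, leaving one electron in the p orbital; the oxygen donates one lone pair from its p orbital. The ring is fully conjugated.
Tallying contributions gives 3 × 2 = 6 from the double-bond units + 2 from the O atom = 8.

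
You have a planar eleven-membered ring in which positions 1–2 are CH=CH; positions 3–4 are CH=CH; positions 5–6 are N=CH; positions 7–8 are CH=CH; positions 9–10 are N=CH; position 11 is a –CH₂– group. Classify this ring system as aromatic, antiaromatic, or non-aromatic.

Non-aromatic

Because the tetrahedral CH₂ carbon is sp³ and has no p orbital in the ring π system at the CH2 position, the π system cannot extend all the way around the ring.
Without a continuous loop of overlapping p orbitals the Hückel electron count never comes into play.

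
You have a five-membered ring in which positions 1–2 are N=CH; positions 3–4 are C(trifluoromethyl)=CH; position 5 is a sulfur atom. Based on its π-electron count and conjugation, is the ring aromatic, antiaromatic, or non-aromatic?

Aromatic

All ring atoms are sp² and supply a p orbital to the ring (the double-bond atoms are sp², each contributing one p electron; each sp² =N– keeps its lone pair in-plane and puts one electron into the π system; the sulfur donates one lone pair from its p orbital); the conjugation is uninterrupted.
Counting π electrons: 2 × 2 = 4 from the double-bond units + 2 from the S atom = 6.
That gives a 4n+2 count (6, n = 1).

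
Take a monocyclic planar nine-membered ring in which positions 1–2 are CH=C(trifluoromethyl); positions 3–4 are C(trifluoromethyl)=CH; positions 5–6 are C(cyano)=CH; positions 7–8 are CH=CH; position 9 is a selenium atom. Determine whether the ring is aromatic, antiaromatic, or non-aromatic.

The p orbitals form a continuous loop: each doubly-bonded ring atom is sp² with one p-orbital electron; the selenium donates one lone pair from its p orbital. The ring is fully conjugated.
Counting π electrons: 4 × 2 = 8 from the double-bond units + 2 from the Se atom = 10.
Since 10 = 4·2 + 2, the ring meets the 4n+2 criterion.

Aromatic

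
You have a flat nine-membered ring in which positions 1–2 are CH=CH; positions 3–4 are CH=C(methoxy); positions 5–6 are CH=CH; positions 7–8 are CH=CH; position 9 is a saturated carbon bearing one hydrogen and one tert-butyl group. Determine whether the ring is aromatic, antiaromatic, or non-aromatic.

At the CH(tert-butyl) position, that saturated carbon is sp³ and has no p orbital in the ring π system; the ring's p-orbital overlap is broken there.
Hückel's rule only applies to fully conjugated rings, so this one is simply non-aromatic.

Non-aromatic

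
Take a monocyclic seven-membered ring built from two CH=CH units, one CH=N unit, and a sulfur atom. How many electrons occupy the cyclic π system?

8

All ring atoms are sp² and supply a p orbital to the ring (the double-bond atoms are sp², each contributing one p electron; each sp² =N– keeps its lone pair in-plane and puts one electron into the π system; the sulfur donates one lone pair from its p orbital); the conjugation is uninterrupted.
Adding the contributions, 3 × 2 = 6 from the double-bond units + 2 from the S atom = 8.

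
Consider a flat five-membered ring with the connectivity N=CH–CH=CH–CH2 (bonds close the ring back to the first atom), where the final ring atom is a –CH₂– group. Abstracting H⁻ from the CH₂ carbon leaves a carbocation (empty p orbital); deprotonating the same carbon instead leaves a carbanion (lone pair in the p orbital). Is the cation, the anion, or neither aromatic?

The anion

In both ions every ring atom is sp² and contributes a p orbital, so both rings are fully conjugated.
Cation: 2 × 2 + 0 = 4 π electrons → 4(1), antiaromatic.
Anion: 2 × 2 + 2 = 6 π electrons → 4(1)+2, aromatic.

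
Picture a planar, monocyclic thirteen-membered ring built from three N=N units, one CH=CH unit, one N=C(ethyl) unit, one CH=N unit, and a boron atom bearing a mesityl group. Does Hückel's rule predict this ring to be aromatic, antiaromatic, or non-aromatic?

Antiaromatic

All ring atoms are sp² and supply a p orbital to the ring (each doubly-bonded ring atom is sp² with one p-orbital electron; each sp² =N– keeps its lone pair in-plane and puts one electron into the π system; the boron has an empty p orbital); the conjugation is uninterrupted.
π-electron count: 6 × 2 = 12 from the double-bond units + 0 from the B(mesityl) atom = 12.
With 12 = 4·3 π electrons, Hückel's rule classifies the planar ring as antiaromatic.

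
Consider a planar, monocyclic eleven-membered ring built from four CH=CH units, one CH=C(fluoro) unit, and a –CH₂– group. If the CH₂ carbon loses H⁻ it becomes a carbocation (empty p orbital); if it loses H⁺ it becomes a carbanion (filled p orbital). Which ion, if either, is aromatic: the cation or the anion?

Both ions have a continuous loop of p orbitals — each ring atom is sp².
Cation: 5 × 2 + 0 = 10 π electrons → 4(2)+2, aromatic.
Anion: 5 × 2 + 2 = 12 π electrons → 4(3), antiaromatic.

The cation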